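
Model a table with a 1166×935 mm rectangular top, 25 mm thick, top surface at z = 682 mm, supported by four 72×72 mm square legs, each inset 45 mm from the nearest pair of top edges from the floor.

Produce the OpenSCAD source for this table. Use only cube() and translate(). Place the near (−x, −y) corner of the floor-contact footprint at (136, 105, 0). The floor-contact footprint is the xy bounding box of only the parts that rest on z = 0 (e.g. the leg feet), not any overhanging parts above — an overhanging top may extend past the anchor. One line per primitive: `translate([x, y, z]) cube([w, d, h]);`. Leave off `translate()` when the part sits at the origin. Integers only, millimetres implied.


// leg_h = 682 - 25 = 657
translate([91, 60, 657]) cube([1166, 935, 25]);
translate([136, 105, 0]) cube([72, 72, 657]);
translate([1140, 105, 0]) cube([72, 72, 657]);
translate([136, 878, 0]) cube([72, 72, 657]);
translate([1140, 878, 0]) cube([72, 72, 657]);


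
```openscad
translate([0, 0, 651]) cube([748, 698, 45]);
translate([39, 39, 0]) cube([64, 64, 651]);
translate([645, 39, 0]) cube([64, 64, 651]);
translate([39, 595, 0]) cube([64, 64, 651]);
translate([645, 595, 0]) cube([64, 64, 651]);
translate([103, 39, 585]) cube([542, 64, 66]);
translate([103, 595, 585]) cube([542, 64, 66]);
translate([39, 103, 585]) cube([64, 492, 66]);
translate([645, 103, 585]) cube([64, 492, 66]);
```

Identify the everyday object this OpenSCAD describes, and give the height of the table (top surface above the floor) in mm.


A table. The table height is 696 mm.

A 748×698×45 slab sits at z = 651 on four 64 mm square posts — a table. The top surface is at 651 + 45 = 696 mm.


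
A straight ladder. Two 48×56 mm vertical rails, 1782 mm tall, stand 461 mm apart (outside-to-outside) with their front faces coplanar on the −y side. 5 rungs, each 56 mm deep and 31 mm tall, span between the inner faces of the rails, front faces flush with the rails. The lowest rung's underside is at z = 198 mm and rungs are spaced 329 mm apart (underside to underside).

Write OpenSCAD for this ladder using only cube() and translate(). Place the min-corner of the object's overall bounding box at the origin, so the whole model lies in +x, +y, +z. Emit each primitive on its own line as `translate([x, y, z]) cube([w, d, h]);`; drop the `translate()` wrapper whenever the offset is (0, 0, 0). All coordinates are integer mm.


cube([48, 56, 1782]);
translate([413, 0, 0]) cube([48, 56, 1782]);
translate([48, 0, 198]) cube([365, 56, 31]);
translate([48, 0, 527]) cube([365, 56, 31]);
translate([48, 0, 856]) cube([365, 56, 31]);
translate([48, 0, 1185]) cube([365, 56, 31]);
translate([48, 0, 1514]) cube([365, 56, 31]);


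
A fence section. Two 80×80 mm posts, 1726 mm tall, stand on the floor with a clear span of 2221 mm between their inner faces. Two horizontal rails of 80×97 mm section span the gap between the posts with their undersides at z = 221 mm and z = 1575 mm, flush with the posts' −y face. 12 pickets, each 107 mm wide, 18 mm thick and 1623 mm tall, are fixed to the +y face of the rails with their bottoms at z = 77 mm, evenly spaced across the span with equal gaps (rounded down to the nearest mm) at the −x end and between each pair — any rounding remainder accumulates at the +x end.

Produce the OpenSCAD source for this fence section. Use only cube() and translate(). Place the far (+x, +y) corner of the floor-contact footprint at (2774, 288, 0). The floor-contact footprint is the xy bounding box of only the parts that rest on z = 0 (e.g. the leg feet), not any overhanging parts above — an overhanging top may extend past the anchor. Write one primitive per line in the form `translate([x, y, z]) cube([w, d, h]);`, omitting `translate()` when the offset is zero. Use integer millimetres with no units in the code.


translate([393, 208, 0]) cube([80, 80, 1726]);
translate([2694, 208, 0]) cube([80, 80, 1726]);
translate([473, 208, 221]) cube([2221, 80, 97]);
translate([473, 208, 1575]) cube([2221, 80, 97]);
translate([545, 288, 77]) cube([107, 18, 1623]);
translate([724, 288, 77]) cube([107, 18, 1623]);
translate([903, 288, 77]) cube([107, 18, 1623]);
translate([1082, 288, 77]) cube([107, 18, 1623]);
translate([1261, 288, 77]) cube([107, 18, 1623]);
translate([1440, 288, 77]) cube([107, 18, 1623]);
translate([1619, 288, 77]) cube([107, 18, 1623]);
translate([1798, 288, 77]) cube([107, 18, 1623]);
translate([1977, 288, 77]) cube([107, 18, 1623]);
translate([2156, 288, 77]) cube([107, 18, 1623]);
translate([2335, 288, 77]) cube([107, 18, 1623]);
translate([2514, 288, 77]) cube([107, 18, 1623]);


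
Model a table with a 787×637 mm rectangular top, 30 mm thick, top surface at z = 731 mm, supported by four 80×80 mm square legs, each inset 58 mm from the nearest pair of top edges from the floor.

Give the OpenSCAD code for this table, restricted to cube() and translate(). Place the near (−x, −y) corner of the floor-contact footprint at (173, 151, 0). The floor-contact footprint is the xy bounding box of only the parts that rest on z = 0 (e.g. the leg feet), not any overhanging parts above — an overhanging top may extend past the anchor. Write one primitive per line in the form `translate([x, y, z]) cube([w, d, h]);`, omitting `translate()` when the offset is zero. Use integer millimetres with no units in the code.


translate([115, 93, 701]) cube([787, 637, 30]);
translate([173, 151, 0]) cube([80, 80, 701]);
translate([764, 151, 0]) cube([80, 80, 701]);
translate([173, 592, 0]) cube([80, 80, 701]);
translate([764, 592, 0]) cube([80, 80, 701]);


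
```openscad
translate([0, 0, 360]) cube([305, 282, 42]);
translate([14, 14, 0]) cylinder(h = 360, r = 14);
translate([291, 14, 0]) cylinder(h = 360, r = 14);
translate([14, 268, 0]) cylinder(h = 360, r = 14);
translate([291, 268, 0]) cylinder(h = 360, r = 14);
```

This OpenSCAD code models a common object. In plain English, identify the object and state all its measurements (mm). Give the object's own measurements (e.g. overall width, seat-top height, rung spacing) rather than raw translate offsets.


A four-legged stool. The seat is a 305×282×42 mm slab whose top surface is at z = 402 mm; four round legs, each 28 mm in diameter, run from the floor (z = 0) to the underside of the seat, each leg's axis is inset half a diameter from the nearest pair of seat edges (so the leg's bounding box is flush with the corner).


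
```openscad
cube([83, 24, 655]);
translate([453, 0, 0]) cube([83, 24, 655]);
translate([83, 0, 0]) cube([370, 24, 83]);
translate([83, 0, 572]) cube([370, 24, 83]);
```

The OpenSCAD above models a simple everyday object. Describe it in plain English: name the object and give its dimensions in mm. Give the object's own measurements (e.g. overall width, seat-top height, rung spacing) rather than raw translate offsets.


A rectangular picture frame lying in the x–z plane (depth along y). The opening is 370 mm wide (x) by 489 mm tall (z), surrounded by a border 83 mm wide on all four sides. The frame is 24 mm deep and is made of two full-height vertical stiles with two horizontal rails fitted between them.


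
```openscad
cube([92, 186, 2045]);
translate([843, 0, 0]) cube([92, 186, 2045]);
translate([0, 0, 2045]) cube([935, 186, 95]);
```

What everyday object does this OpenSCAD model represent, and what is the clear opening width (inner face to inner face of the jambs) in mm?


A door frame. The clear opening width is 751 mm.

Two 2045 mm tall posts with a header on top — a door frame. The left jamb is 92 mm wide at x = 0; the right jamb starts at x = 843. The clear opening is 843 − 92 = 751 mm.


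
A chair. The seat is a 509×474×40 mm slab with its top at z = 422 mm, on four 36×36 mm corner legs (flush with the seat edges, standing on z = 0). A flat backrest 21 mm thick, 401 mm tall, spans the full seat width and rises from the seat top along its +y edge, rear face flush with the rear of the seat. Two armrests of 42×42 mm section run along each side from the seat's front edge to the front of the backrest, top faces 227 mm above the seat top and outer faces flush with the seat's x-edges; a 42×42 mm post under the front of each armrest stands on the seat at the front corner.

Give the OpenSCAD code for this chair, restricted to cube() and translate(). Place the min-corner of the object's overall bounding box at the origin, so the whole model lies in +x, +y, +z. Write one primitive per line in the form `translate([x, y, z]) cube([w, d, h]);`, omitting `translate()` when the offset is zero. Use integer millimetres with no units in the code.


// leg_h = 422 - 40 = 382
// arm post h = 227 - 42 = 185
translate([0, 0, 382]) cube([509, 474, 40]);
cube([36, 36, 382]);
translate([473, 0, 0]) cube([36, 36, 382]);
translate([0, 438, 0]) cube([36, 36, 382]);
translate([473, 438, 0]) cube([36, 36, 382]);
translate([0, 453, 422]) cube([509, 21, 401]);
translate([0, 0, 607]) cube([42, 453, 42]);
translate([467, 0, 607]) cube([42, 453, 42]);
translate([0, 0, 422]) cube([42, 42, 185]);
translate([467, 0, 422]) cube([42, 42, 185]);


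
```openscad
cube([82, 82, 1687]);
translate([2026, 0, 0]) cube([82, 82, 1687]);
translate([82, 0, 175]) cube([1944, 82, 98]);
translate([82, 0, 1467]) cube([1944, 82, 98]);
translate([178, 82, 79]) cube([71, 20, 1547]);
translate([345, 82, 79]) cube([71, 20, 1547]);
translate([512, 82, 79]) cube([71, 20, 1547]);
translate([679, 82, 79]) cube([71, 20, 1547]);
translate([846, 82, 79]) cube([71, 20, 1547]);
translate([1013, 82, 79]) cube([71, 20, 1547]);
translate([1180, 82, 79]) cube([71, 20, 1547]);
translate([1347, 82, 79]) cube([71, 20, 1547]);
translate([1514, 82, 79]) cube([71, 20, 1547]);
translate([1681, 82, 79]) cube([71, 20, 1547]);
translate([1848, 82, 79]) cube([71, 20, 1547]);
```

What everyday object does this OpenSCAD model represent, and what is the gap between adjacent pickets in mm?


A fence section. The picket gap is 96 mm.

Two posts, two rails, 11 pickets — a fence section. Span 1944 mm holds 11 pickets of 71 mm with 12 equal gaps: ⌊(1944 − 11·71) / 12⌋ = 96 mm.


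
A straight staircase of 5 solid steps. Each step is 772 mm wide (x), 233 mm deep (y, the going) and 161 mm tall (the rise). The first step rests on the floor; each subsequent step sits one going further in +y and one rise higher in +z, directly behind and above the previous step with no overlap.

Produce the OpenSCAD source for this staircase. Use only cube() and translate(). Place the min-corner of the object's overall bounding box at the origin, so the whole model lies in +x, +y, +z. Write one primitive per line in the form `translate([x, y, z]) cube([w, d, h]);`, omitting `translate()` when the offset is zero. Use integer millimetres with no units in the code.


cube([772, 233, 161]);
translate([0, 233, 161]) cube([772, 233, 161]);
translate([0, 466, 322]) cube([772, 233, 161]);
translate([0, 699, 483]) cube([772, 233, 161]);
translate([0, 932, 644]) cube([772, 233, 161]);


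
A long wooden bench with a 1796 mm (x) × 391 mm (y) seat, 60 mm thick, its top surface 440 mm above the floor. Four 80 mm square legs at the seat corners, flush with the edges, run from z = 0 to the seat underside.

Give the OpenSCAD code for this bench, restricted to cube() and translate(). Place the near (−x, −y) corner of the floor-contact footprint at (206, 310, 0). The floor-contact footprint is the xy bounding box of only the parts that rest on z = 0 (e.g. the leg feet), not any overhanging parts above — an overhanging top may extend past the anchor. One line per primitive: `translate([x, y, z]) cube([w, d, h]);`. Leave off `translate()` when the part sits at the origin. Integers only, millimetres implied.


translate([206, 310, 380]) cube([1796, 391, 60]);
translate([206, 310, 0]) cube([80, 80, 380]);
translate([206, 621, 0]) cube([80, 80, 380]);
translate([1922, 310, 0]) cube([80, 80, 380]);
translate([1922, 621, 0]) cube([80, 80, 380]);


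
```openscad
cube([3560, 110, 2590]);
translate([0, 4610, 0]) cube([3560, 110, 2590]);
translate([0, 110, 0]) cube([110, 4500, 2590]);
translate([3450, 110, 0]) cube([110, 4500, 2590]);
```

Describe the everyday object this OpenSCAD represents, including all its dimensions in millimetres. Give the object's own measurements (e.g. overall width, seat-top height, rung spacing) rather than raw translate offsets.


The wall frame of a small rectangular building: four walls, each 2590 mm tall and 110 mm thick, enclosing a footprint 3560 mm (x) by 4720 mm (y) outside-to-outside, with no floor or roof. The front and back walls (the −y and +y sides) span the full width; the two side walls fit between them.


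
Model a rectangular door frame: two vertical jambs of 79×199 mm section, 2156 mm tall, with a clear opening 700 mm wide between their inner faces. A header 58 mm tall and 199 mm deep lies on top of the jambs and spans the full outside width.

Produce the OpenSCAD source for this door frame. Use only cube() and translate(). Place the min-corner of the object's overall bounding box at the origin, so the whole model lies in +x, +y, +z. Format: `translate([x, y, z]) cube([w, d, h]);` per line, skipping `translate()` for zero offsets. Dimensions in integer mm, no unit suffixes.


cube([79, 199, 2156]);
translate([779, 0, 0]) cube([79, 199, 2156]);
translate([0, 0, 2156]) cube([858, 199, 58]);


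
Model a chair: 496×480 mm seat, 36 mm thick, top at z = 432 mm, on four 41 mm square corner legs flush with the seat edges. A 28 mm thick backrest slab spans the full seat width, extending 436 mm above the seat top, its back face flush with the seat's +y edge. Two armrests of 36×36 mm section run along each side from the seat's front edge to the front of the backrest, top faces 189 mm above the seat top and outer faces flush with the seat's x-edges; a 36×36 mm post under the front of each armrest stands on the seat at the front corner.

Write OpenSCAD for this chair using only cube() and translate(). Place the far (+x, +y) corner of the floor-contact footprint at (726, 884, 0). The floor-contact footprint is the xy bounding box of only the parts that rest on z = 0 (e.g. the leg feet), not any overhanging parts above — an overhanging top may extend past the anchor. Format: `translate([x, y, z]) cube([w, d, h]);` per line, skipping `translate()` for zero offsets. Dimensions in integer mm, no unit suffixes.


translate([230, 404, 396]) cube([496, 480, 36]);
translate([230, 404, 0]) cube([41, 41, 396]);
translate([685, 404, 0]) cube([41, 41, 396]);
translate([230, 843, 0]) cube([41, 41, 396]);
translate([685, 843, 0]) cube([41, 41, 396]);
translate([230, 856, 432]) cube([496, 28, 436]);
translate([230, 404, 585]) cube([36, 452, 36]);
translate([690, 404, 585]) cube([36, 452, 36]);
translate([230, 404, 432]) cube([36, 36, 153]);
translate([690, 404, 432]) cube([36, 36, 153]);


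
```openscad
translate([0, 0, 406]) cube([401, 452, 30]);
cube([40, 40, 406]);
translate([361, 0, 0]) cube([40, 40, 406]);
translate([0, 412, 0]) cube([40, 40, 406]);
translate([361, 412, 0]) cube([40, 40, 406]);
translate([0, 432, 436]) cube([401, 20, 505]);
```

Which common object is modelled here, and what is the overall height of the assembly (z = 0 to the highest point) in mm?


A chair. The overall height is 941 mm.

A slab on four corner posts with a tall panel at the back — a chair. The seat slab sits at z = 406 with thickness 30, and the 505 mm backrest starts at the seat top, so the overall height is 406 + 30 + 505 = 941 mm.


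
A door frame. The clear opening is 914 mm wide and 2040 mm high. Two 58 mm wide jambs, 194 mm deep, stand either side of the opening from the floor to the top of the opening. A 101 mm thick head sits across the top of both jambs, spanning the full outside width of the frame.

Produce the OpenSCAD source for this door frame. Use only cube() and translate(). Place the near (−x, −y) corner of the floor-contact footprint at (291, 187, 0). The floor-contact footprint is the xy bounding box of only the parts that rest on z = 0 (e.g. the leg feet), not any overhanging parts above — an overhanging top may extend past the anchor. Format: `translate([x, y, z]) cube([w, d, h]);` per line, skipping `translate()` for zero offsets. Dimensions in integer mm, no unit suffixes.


translate([291, 187, 0]) cube([58, 194, 2040]);
translate([1263, 187, 0]) cube([58, 194, 2040]);
translate([291, 187, 2040]) cube([1030, 194, 101]);


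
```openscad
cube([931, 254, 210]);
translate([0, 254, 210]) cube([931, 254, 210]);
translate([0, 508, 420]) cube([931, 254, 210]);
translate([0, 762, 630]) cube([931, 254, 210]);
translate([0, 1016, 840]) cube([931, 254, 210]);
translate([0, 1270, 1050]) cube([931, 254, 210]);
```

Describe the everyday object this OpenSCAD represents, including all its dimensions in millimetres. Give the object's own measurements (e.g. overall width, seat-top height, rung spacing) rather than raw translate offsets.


A straight staircase of 6 solid steps. Each step is 931 mm wide (x), 254 mm deep (y, the going) and 210 mm tall (the rise). The first step rests on the floor; each subsequent step sits one going further in +y and one rise higher in +z, directly behind and above the previous step with no overlap.


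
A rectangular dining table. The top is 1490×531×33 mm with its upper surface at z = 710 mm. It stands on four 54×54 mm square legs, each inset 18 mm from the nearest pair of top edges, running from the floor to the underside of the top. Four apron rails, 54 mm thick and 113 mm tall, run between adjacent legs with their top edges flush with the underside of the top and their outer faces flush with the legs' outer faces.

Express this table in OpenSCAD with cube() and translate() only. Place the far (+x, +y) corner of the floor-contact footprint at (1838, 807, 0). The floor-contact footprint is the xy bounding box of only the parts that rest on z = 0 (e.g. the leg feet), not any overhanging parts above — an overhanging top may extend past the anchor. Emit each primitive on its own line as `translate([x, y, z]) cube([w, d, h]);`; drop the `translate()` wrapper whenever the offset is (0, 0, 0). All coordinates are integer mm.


// leg_h = 710 - 33 = 677
// apron z = 677 - 113 = 564
translate([366, 294, 677]) cube([1490, 531, 33]);
translate([384, 312, 0]) cube([54, 54, 677]);
translate([1784, 312, 0]) cube([54, 54, 677]);
translate([384, 753, 0]) cube([54, 54, 677]);
translate([1784, 753, 0]) cube([54, 54, 677]);
translate([438, 312, 564]) cube([1346, 54, 113]);
translate([438, 753, 564]) cube([1346, 54, 113]);
translate([384, 366, 564]) cube([54, 387, 113]);
translate([1784, 366, 564]) cube([54, 387, 113]);


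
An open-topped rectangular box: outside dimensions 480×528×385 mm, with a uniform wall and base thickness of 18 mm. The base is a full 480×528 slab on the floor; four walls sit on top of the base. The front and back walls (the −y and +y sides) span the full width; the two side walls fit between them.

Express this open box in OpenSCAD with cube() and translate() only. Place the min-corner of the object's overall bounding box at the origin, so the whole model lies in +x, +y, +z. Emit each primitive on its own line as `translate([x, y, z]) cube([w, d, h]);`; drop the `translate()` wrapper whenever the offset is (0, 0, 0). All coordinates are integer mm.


cube([480, 528, 18]);
translate([0, 0, 18]) cube([480, 18, 367]);
translate([0, 510, 18]) cube([480, 18, 367]);
translate([0, 18, 18]) cube([18, 492, 367]);
translate([462, 18, 18]) cube([18, 492, 367]);


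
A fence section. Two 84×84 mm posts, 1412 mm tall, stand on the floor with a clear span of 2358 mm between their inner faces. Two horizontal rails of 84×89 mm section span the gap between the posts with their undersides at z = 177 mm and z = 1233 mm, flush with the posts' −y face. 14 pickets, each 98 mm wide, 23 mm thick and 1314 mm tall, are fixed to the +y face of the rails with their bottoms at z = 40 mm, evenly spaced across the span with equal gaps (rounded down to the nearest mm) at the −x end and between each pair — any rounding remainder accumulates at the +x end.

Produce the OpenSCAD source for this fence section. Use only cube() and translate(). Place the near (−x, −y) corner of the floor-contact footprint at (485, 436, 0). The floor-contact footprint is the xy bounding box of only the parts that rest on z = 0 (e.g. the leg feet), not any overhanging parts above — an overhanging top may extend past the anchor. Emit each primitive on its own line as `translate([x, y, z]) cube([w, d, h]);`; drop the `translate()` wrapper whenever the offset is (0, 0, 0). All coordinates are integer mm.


translate([485, 436, 0]) cube([84, 84, 1412]);
translate([2927, 436, 0]) cube([84, 84, 1412]);
translate([569, 436, 177]) cube([2358, 84, 89]);
translate([569, 436, 1233]) cube([2358, 84, 89]);
translate([634, 520, 40]) cube([98, 23, 1314]);
translate([797, 520, 40]) cube([98, 23, 1314]);
translate([960, 520, 40]) cube([98, 23, 1314]);
translate([1123, 520, 40]) cube([98, 23, 1314]);
translate([1286, 520, 40]) cube([98, 23, 1314]);
translate([1449, 520, 40]) cube([98, 23, 1314]);
translate([1612, 520, 40]) cube([98, 23, 1314]);
translate([1775, 520, 40]) cube([98, 23, 1314]);
translate([1938, 520, 40]) cube([98, 23, 1314]);
translate([2101, 520, 40]) cube([98, 23, 1314]);
translate([2264, 520, 40]) cube([98, 23, 1314]);
translate([2427, 520, 40]) cube([98, 23, 1314]);
translate([2590, 520, 40]) cube([98, 23, 1314]);
translate([2753, 520, 40]) cube([98, 23, 1314]);


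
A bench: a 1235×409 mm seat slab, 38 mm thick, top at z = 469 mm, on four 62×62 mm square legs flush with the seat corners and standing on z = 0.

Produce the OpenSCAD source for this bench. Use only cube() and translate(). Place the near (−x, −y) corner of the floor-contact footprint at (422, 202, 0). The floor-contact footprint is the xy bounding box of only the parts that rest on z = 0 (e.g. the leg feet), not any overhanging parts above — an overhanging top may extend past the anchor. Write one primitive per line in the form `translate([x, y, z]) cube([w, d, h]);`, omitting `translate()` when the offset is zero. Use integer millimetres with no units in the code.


translate([422, 202, 431]) cube([1235, 409, 38]);
translate([422, 202, 0]) cube([62, 62, 431]);
translate([422, 549, 0]) cube([62, 62, 431]);
translate([1595, 202, 0]) cube([62, 62, 431]);
translate([1595, 549, 0]) cube([62, 62, 431]);


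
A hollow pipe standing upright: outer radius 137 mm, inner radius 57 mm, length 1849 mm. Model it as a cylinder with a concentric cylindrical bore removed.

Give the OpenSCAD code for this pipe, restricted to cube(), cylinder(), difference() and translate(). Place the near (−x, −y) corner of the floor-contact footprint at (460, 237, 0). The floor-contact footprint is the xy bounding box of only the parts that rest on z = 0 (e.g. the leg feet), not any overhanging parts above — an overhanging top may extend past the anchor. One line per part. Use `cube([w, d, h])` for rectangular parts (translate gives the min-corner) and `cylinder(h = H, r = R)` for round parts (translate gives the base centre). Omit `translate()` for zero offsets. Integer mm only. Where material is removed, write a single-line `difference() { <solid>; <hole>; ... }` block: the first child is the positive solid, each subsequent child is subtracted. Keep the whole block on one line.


difference() { translate([597, 374, 0]) cylinder(h = 1849, r = 137); translate([597, 374, 0]) cylinder(h = 1849, r = 57); }


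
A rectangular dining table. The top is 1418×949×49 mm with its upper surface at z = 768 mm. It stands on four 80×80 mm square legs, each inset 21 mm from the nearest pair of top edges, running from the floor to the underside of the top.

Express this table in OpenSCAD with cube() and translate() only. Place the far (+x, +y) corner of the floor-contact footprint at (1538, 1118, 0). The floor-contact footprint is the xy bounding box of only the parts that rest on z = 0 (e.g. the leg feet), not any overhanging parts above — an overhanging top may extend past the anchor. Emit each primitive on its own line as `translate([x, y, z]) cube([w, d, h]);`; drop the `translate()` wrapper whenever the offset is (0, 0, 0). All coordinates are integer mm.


// leg_h = 768 - 49 = 719
translate([141, 190, 719]) cube([1418, 949, 49]);
translate([162, 211, 0]) cube([80, 80, 719]);
translate([1458, 211, 0]) cube([80, 80, 719]);
translate([162, 1038, 0]) cube([80, 80, 719]);
translate([1458, 1038, 0]) cube([80, 80, 719]);


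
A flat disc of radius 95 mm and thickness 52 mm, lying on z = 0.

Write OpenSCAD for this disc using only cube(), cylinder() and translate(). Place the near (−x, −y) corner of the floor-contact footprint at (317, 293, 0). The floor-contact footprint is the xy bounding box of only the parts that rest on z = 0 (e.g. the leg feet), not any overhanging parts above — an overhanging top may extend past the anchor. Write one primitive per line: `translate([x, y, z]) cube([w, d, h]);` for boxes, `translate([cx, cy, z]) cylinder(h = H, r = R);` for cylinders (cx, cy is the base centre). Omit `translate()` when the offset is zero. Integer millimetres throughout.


translate([412, 388, 0]) cylinder(h = 52, r = 95);


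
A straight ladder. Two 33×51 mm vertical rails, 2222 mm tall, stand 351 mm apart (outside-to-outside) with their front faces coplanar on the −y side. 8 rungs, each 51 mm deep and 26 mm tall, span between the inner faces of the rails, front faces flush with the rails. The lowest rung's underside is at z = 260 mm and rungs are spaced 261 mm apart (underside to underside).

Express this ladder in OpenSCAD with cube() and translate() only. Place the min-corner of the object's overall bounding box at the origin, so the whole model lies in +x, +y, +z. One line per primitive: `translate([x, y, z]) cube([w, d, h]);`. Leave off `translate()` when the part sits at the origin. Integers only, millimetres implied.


// rung span = 351 - 2*33 = 285
// rung[k] z = 260 + k*261
cube([33, 51, 2222]);
translate([318, 0, 0]) cube([33, 51, 2222]);
translate([33, 0, 260]) cube([285, 51, 26]);
translate([33, 0, 521]) cube([285, 51, 26]);
translate([33, 0, 782]) cube([285, 51, 26]);
translate([33, 0, 1043]) cube([285, 51, 26]);
translate([33, 0, 1304]) cube([285, 51, 26]);
translate([33, 0, 1565]) cube([285, 51, 26]);
translate([33, 0, 1826]) cube([285, 51, 26]);
translate([33, 0, 2087]) cube([285, 51, 26]);


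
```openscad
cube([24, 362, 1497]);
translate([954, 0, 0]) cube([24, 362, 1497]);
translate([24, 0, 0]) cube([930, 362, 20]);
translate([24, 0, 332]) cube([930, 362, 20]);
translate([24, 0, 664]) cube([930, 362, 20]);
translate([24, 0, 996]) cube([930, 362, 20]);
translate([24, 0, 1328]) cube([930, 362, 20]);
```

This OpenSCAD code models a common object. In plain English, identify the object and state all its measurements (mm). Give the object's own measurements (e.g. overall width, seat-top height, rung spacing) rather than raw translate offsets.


An open bookshelf. Two side panels, each 24 mm thick, 362 mm deep and 1497 mm tall, stand 978 mm apart (outside-to-outside). Between them sit 5 shelves, each 20 mm thick and 362 mm deep, spanning the full gap between the sides. The bottom shelf rests on the floor (its underside at z = 0) and the clear gap between one shelf's top and the next shelf's underside is 312 mm.


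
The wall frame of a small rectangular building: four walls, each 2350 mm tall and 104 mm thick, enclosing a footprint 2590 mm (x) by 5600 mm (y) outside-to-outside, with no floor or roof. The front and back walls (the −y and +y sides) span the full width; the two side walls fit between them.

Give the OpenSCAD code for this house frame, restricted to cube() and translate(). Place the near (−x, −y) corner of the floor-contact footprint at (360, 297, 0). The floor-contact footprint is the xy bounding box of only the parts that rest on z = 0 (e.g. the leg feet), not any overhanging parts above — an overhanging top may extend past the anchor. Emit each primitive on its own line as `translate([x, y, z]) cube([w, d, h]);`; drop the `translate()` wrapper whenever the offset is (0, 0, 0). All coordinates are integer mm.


translate([360, 297, 0]) cube([2590, 104, 2350]);
translate([360, 5793, 0]) cube([2590, 104, 2350]);
translate([360, 401, 0]) cube([104, 5392, 2350]);
translate([2846, 401, 0]) cube([104, 5392, 2350]);


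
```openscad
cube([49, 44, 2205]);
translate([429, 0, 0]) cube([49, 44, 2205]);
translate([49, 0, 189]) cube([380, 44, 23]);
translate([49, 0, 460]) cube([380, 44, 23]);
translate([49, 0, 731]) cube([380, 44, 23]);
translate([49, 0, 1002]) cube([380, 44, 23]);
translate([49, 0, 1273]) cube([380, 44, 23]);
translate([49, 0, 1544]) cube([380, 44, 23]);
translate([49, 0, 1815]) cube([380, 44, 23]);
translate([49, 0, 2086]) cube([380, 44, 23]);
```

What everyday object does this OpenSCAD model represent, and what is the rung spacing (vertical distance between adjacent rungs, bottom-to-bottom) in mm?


A ladder. The rung spacing is 271 mm.

Two tall 49×44 posts with 8 short bars between them — a ladder. Adjacent rungs sit at z = 189 and z = 460, so the spacing is 460 − 189 = 271 mm.


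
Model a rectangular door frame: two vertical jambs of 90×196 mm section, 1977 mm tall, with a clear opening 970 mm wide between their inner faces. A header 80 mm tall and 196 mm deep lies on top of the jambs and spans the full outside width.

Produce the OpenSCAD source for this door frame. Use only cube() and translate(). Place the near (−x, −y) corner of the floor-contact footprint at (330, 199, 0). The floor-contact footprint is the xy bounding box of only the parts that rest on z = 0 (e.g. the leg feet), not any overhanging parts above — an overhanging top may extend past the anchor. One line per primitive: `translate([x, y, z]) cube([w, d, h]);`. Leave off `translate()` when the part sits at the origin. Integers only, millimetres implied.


translate([330, 199, 0]) cube([90, 196, 1977]);
translate([1390, 199, 0]) cube([90, 196, 1977]);
translate([330, 199, 1977]) cube([1150, 196, 80]);


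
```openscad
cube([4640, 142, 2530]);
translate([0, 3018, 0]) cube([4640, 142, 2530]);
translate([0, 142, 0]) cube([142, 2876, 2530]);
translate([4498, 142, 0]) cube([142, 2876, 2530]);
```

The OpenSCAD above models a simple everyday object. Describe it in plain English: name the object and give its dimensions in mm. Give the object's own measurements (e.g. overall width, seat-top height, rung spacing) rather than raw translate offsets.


The wall frame of a small rectangular building: four walls, each 2530 mm tall and 142 mm thick, enclosing a footprint 4640 mm (x) by 3160 mm (y) outside-to-outside, with no floor or roof. The front and back walls (the −y and +y sides) span the full width; the two side walls fit between them.


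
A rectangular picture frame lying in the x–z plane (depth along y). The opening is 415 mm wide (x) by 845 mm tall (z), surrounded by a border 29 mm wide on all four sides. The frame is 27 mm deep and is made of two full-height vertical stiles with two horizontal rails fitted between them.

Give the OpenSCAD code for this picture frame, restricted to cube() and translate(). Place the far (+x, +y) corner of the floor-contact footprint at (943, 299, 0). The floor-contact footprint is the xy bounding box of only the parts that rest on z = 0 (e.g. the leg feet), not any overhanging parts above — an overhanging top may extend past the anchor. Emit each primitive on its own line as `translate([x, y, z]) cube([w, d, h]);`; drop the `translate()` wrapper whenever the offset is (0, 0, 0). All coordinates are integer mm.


translate([470, 272, 0]) cube([29, 27, 903]);
translate([914, 272, 0]) cube([29, 27, 903]);
translate([499, 272, 0]) cube([415, 27, 29]);
translate([499, 272, 874]) cube([415, 27, 29]);


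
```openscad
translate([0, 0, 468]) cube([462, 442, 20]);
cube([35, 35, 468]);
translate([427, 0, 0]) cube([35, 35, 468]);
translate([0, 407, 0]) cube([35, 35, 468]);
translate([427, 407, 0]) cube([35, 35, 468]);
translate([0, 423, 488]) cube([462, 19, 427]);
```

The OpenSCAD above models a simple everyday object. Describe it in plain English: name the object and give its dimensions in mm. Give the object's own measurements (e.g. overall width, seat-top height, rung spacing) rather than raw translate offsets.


A chair. The seat is a 462×442×20 mm slab with its top at z = 488 mm, on four 35×35 mm corner legs (flush with the seat edges, standing on z = 0). A flat backrest 19 mm thick, 427 mm tall, spans the full seat width and rises from the seat top along its +y edge, rear face flush with the rear of the seat.


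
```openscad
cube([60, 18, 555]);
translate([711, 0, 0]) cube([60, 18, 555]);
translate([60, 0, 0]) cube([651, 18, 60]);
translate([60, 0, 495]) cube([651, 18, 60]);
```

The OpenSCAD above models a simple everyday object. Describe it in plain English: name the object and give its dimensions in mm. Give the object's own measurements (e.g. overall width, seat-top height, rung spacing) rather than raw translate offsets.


A rectangular picture frame lying in the x–z plane (depth along y). The opening is 651 mm wide (x) by 435 mm tall (z), surrounded by a border 60 mm wide on all four sides. The frame is 18 mm deep and is made of two full-height vertical stiles with two horizontal rails fitted between them.


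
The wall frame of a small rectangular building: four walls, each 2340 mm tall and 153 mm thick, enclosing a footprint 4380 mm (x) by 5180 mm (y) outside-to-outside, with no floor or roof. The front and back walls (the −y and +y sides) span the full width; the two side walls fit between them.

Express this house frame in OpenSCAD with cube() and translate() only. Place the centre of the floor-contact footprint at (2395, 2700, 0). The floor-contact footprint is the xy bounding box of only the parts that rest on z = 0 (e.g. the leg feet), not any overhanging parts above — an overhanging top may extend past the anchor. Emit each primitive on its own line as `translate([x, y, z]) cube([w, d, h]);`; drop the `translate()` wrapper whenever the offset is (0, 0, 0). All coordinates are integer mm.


translate([205, 110, 0]) cube([4380, 153, 2340]);
translate([205, 5137, 0]) cube([4380, 153, 2340]);
translate([205, 263, 0]) cube([153, 4874, 2340]);
translate([4432, 263, 0]) cube([153, 4874, 2340]);


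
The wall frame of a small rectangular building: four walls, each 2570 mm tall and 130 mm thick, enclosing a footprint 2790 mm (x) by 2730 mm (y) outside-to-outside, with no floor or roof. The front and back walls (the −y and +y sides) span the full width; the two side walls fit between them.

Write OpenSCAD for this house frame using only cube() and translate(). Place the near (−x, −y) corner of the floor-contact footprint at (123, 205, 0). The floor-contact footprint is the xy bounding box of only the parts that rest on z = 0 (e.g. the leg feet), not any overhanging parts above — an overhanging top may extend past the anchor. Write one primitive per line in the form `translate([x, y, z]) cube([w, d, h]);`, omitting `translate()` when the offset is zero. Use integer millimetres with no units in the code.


translate([123, 205, 0]) cube([2790, 130, 2570]);
translate([123, 2805, 0]) cube([2790, 130, 2570]);
translate([123, 335, 0]) cube([130, 2470, 2570]);
translate([2783, 335, 0]) cube([130, 2470, 2570]);


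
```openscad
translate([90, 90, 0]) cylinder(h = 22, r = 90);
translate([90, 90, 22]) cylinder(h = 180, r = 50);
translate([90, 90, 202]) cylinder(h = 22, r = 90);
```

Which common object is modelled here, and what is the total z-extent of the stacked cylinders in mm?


A spool. The overall height is 224 mm.

Three coaxial cylinders, large–small–large — a spool. Two 22 mm flanges and a 180 mm core give 22 + 180 + 22 = 224 mm.


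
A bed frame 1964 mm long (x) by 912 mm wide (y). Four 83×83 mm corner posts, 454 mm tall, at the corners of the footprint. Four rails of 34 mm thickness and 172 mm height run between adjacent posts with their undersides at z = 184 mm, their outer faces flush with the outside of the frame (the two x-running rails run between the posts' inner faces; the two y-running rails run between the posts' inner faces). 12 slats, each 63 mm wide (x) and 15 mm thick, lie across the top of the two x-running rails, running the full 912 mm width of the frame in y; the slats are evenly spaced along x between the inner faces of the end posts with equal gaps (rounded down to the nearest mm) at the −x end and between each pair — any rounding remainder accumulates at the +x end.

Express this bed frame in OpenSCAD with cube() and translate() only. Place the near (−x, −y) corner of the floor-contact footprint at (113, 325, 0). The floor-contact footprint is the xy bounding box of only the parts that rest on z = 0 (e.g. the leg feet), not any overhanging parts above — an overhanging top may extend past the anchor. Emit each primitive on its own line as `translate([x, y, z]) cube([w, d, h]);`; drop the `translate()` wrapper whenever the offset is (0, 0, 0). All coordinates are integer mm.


translate([113, 325, 0]) cube([83, 83, 454]);
translate([113, 1154, 0]) cube([83, 83, 454]);
translate([1994, 325, 0]) cube([83, 83, 454]);
translate([1994, 1154, 0]) cube([83, 83, 454]);
translate([196, 325, 184]) cube([1798, 34, 172]);
translate([196, 1203, 184]) cube([1798, 34, 172]);
translate([113, 408, 184]) cube([34, 746, 172]);
translate([2043, 408, 184]) cube([34, 746, 172]);
translate([276, 325, 356]) cube([63, 912, 15]);
translate([419, 325, 356]) cube([63, 912, 15]);
translate([562, 325, 356]) cube([63, 912, 15]);
translate([705, 325, 356]) cube([63, 912, 15]);
translate([848, 325, 356]) cube([63, 912, 15]);
translate([991, 325, 356]) cube([63, 912, 15]);
translate([1134, 325, 356]) cube([63, 912, 15]);
translate([1277, 325, 356]) cube([63, 912, 15]);
translate([1420, 325, 356]) cube([63, 912, 15]);
translate([1563, 325, 356]) cube([63, 912, 15]);
translate([1706, 325, 356]) cube([63, 912, 15]);
translate([1849, 325, 356]) cube([63, 912, 15]);


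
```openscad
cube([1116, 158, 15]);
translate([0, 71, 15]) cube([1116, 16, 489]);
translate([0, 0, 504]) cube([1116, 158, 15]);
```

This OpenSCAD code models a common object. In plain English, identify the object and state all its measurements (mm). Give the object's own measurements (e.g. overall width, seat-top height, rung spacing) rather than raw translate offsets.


An I-beam lying along x, 1116 mm long. Overall section height 519 mm. Two flanges 158 mm wide (y) and 15 mm thick, one on the floor and one at the top; a web 16 mm thick runs between them, centred on the flange width.


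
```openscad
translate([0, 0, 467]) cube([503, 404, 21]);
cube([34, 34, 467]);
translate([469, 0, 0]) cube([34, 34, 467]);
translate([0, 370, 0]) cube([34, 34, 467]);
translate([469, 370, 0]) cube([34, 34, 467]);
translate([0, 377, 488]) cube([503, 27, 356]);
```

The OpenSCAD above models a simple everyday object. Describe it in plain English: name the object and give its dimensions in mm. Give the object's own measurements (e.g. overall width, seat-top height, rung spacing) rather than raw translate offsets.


A chair. The seat is a 503×404×21 mm slab with its top at z = 488 mm, on four 34×34 mm corner legs (flush with the seat edges, standing on z = 0). A flat backrest 27 mm thick, 356 mm tall, spans the full seat width and rises from the seat top along its +y edge, rear face flush with the rear of the seat.


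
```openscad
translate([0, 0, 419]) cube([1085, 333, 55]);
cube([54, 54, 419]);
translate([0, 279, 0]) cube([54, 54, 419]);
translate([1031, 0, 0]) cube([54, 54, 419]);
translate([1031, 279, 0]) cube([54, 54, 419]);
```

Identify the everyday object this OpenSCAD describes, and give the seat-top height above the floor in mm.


A bench. The seat-top height is 474 mm.

A long slab on four corner posts — a bench. The slab sits at z = 419 with thickness 55, so the top is 419 + 55 = 474 mm.


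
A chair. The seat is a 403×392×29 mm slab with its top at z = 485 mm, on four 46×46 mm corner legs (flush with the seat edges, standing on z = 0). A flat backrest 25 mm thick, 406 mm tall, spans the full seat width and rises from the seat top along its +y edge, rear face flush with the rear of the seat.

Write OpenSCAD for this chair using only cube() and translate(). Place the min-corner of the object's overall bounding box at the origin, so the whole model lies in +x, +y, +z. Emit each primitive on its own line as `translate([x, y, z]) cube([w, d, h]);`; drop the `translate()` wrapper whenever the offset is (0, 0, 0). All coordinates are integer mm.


// leg_h = 485 - 29 = 456
translate([0, 0, 456]) cube([403, 392, 29]);
cube([46, 46, 456]);
translate([357, 0, 0]) cube([46, 46, 456]);
translate([0, 346, 0]) cube([46, 46, 456]);
translate([357, 346, 0]) cube([46, 46, 456]);
translate([0, 367, 485]) cube([403, 25, 406]);
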